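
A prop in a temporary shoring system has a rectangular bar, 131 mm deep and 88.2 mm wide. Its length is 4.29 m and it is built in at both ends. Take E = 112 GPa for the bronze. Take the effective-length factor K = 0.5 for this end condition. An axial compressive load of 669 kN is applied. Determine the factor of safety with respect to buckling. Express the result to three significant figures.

Buckling occurs about the weak axis: I_min = h·b³/12 with b = 88.2 mm (the shorter side).
I_min = 131×88.2³/12 = 7.490×10^6 mm⁴
I = 7.490×10^6 mm⁴ = 7.490×10^-6 m⁴
Effective length L_e = K·L = 0.5 × 4.29 = 2.145 m
P_cr = π²EI / L_e² = π² × 112×10⁹ × 7.490×10^-6 / 2.145² = 1.800×10^6 N
Factor of safety n = P_cr / P = 1799.5 / 669 = 2.69

n ≈ 2.69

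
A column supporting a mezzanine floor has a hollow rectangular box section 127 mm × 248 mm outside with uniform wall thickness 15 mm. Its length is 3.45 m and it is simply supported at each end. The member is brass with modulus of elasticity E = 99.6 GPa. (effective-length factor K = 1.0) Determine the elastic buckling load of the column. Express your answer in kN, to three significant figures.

Inner dimensions: h_i = 248 − 2×15 = 218.0 mm, b_i = 127 − 2×15 = 97.00 mm
Weak-axis I_min = (h_o·b_o³ − h_i·b_i³)/12 with b_o = 127, b_i = 97.00 mm (shorter outer/inner sides).
I_min = (248×127³ − 218.0×97.00³)/12 = 2.575×10^7 mm⁴
I = 2.575×10^7 mm⁴ = 2.575×10^-5 m⁴
Effective length L_e = K·L = 1 × 3.45 = 3.450 m
P_cr = π²EI / L_e² = π² × 99.6×10⁹ × 2.575×10^-5 / 3.450² = 2.127×10^6 N

P_cr ≈ 2130 kN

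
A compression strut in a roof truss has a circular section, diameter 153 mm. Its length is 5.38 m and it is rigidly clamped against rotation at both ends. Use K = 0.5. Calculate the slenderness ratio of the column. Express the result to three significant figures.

λ ≈ 70.3

I = πd⁴/64 = π×153⁴/64 = 2.690×10^7 mm⁴
A = 1.839×10^4 mm²;  r_min = √(I/A) = √(2.690×10^7/1.839×10^4) = 38.25 mm
L_e = K·L = 0.5 × 5.38 m = 2.690 m = 2690.0 mm
λ = L_e / r_min = 2690.0 / 38.25 = 70.3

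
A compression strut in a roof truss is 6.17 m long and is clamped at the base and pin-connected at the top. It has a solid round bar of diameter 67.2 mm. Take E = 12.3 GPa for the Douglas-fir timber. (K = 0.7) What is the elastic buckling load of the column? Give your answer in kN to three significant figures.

P_cr ≈ 6.51 kN

I = πd⁴/64 = π×67.2⁴/64 = 1.001×10^6 mm⁴
I = 1.001×10^6 mm⁴ = 1.001×10^-6 m⁴
Effective length L_e = K·L = 0.7 × 6.17 = 4.319 m
P_cr = π²EI / L_e² = π² × 12.3×10⁹ × 1.001×10^-6 / 4.319² = 6.515×10^3 N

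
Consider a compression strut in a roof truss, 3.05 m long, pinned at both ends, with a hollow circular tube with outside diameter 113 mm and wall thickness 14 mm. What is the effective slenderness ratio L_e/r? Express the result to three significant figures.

Inner diameter d_i = 113 − 2×14 = 85.00 mm
I = π(d_o⁴ − d_i⁴)/64 = π(113⁴ − 85.00⁴)/64 = 5.441×10^6 mm⁴
A = 4.354×10^3 mm²;  r_min = √(I/A) = √(5.441×10^6/4.354×10^3) = 35.35 mm
L_e = K·L = 1 × 3.05 m = 3.050 m = 3050.0 mm
λ = L_e / r_min = 3050.0 / 35.35 = 86.3

λ ≈ 86.3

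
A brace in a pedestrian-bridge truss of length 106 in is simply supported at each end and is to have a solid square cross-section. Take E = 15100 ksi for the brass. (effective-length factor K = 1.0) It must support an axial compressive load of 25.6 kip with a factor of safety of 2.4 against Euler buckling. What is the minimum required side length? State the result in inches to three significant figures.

a ≈ 2.73 in

Required P_cr = n·P = 2.4 × 25.6 = 61.44 kip
L_e = K·L = 1 × 106 = 106.0 in
Required I = P_cr·L_e²/(π²E) = 6.144×10^4 × 106.0² / (π² × 1.51×10^7) = 4.632 in⁴
Solid square: I = a⁴/12  ⇒  a = (12I)^(1/4) = (12×4.632)^(1/4) = 2.73 in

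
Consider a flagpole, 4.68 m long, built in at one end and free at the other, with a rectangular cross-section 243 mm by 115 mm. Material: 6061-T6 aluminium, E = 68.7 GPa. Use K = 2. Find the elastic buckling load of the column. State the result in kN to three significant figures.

Buckling occurs about the weak axis: I_min = h·b³/12 with b = 115 mm (the shorter side).
I_min = 243×115³/12 = 3.080×10^7 mm⁴
I = 3.080×10^7 mm⁴ = 3.080×10^-5 m⁴
Effective length L_e = K·L = 2 × 4.68 = 9.360 m
P_cr = π²EI / L_e² = π² × 68.7×10⁹ × 3.080×10^-5 / 9.360² = 2.384×10^5 N

P_cr ≈ 238 kN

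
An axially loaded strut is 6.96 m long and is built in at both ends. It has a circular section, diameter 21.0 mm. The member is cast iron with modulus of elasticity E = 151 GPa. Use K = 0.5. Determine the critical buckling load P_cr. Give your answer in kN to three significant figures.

P_cr ≈ 1.17 kN

I = πd⁴/64 = π×21.0⁴/64 = 9.547×10^3 mm⁴
I = 9.547×10^3 mm⁴ = 9.547×10^-9 m⁴
Effective length L_e = K·L = 0.5 × 6.96 = 3.480 m
P_cr = π²EI / L_e² = π² × 151×10⁹ × 9.547×10^-9 / 3.480² = 1.175×10^3 N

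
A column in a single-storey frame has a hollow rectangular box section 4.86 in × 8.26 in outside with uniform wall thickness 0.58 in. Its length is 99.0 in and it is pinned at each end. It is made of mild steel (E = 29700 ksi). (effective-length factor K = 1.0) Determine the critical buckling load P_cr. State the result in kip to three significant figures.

Inner dimensions: h_i = 8.26 − 2×0.58 = 7.100 in, b_i = 4.86 − 2×0.58 = 3.700 in
Weak-axis I_min = (h_o·b_o³ − h_i·b_i³)/12 with b_o = 4.86, b_i = 3.700 in (shorter outer/inner sides).
I_min = (8.26×4.86³ − 7.100×3.700³)/12 = 49.04 in⁴
Effective length L_e = K·L = 1 × 99.0 = 99.00 in
P_cr = π²EI / L_e² = π² × 29700×10³ × 49.04 / 99.00² = 1.467×10^6 lb

P_cr ≈ 1470 kip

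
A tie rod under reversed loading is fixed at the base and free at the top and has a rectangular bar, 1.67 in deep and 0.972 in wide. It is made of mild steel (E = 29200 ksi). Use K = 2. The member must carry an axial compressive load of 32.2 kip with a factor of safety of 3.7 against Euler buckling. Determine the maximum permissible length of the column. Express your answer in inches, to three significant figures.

Buckling occurs about the weak axis: I_min = h·b³/12 with b = 0.972 in (the shorter side).
I_min = 1.67×0.972³/12 = 0.1278 in⁴
Required critical load P_cr = n·P = 3.7 × 32.2 = 119.1 kip = 1.191×10^5 lb
From P_cr = π²EI/(K·L)²:  L = (1/K)·√(π²EI/P_cr) = (1/2)·√(π²×2.92×10^7×0.1278/1.191×10^5)
L = 8.79 in

L_max ≈ 8.79 in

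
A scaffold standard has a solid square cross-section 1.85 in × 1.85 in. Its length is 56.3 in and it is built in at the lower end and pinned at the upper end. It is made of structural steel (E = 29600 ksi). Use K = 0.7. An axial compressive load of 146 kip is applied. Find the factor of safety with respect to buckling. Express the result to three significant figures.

n ≈ 1.26

I = a⁴/12 = 1.85⁴/12 = 0.9761 in⁴
Effective length L_e = K·L = 0.7 × 56.3 = 39.41 in
P_cr = π²EI / L_e² = π² × 29600×10³ × 0.9761 / 39.41² = 1.836×10^5 lb
Factor of safety n = P_cr / P = 183.60 / 146 = 1.26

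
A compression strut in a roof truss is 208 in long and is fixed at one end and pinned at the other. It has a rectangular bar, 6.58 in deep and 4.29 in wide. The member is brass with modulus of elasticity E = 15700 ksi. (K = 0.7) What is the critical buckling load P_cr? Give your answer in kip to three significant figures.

P_cr ≈ 316 kip

Buckling occurs about the weak axis: I_min = h·b³/12 with b = 4.29 in (the shorter side).
I_min = 6.58×4.29³/12 = 43.29 in⁴
Effective length L_e = K·L = 0.7 × 208 = 145.6 in
P_cr = π²EI / L_e² = π² × 15700×10³ × 43.29 / 145.6² = 3.164×10^5 lb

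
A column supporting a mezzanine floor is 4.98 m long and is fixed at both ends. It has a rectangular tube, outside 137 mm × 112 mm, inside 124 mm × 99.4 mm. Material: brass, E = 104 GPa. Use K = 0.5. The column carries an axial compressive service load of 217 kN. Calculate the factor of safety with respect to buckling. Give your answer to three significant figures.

n ≈ 4.49

Weak-axis I_min = (h_o·b_o³ − h_i·b_i³)/12 with b_o = 112, b_i = 99.40 mm (shorter outer/inner sides).
I_min = (137×112³ − 124.0×99.40³)/12 = 5.891×10^6 mm⁴
I = 5.891×10^6 mm⁴ = 5.891×10^-6 m⁴
Effective length L_e = K·L = 0.5 × 4.98 = 2.490 m
P_cr = π²EI / L_e² = π² × 104×10⁹ × 5.891×10^-6 / 2.490² = 9.753×10^5 N
Factor of safety n = P_cr / P = 975.29 / 217 = 4.49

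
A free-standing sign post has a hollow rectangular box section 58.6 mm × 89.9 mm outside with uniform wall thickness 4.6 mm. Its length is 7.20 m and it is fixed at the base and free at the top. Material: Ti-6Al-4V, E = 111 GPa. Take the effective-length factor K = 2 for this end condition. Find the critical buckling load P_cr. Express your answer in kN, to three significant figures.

P_cr ≈ 3.68 kN

Inner dimensions: h_i = 89.9 − 2×4.6 = 80.70 mm, b_i = 58.6 − 2×4.6 = 49.40 mm
Weak-axis I_min = (h_o·b_o³ − h_i·b_i³)/12 with b_o = 58.6, b_i = 49.40 mm (shorter outer/inner sides).
I_min = (89.9×58.6³ − 80.70×49.40³)/12 = 6.968×10^5 mm⁴
I = 6.968×10^5 mm⁴ = 6.968×10^-7 m⁴
Effective length L_e = K·L = 2 × 7.20 = 14.40 m
P_cr = π²EI / L_e² = π² × 111×10⁹ × 6.968×10^-7 / 14.40² = 3.681×10^3 N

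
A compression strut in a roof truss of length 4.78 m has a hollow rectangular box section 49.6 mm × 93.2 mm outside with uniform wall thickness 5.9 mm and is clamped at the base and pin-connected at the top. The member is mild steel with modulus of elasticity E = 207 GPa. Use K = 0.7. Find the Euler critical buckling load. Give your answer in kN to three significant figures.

P_cr ≈ 106 kN

Inner dimensions: h_i = 93.2 − 2×5.9 = 81.40 mm, b_i = 49.6 − 2×5.9 = 37.80 mm
Weak-axis I_min = (h_o·b_o³ − h_i·b_i³)/12 with b_o = 49.6, b_i = 37.80 mm (shorter outer/inner sides).
I_min = (93.2×49.6³ − 81.40×37.80³)/12 = 5.814×10^5 mm⁴
I = 5.814×10^5 mm⁴ = 5.814×10^-7 m⁴
Effective length L_e = K·L = 0.7 × 4.78 = 3.346 m
P_cr = π²EI / L_e² = π² × 207×10⁹ × 5.814×10^-7 / 3.346² = 1.061×10^5 N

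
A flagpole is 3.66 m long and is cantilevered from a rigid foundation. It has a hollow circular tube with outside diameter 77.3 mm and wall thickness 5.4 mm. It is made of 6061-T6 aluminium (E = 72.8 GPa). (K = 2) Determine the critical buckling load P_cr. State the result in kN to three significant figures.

Inner diameter d_i = 77.3 − 2×5.4 = 66.50 mm
I = π(d_o⁴ − d_i⁴)/64 = π(77.3⁴ − 66.50⁴)/64 = 7.927×10^5 mm⁴
I = 7.927×10^5 mm⁴ = 7.927×10^-7 m⁴
Effective length L_e = K·L = 2 × 3.66 = 7.320 m
P_cr = π²EI / L_e² = π² × 72.8×10⁹ × 7.927×10^-7 / 7.320² = 1.063×10^4 N

P_cr ≈ 10.6 kN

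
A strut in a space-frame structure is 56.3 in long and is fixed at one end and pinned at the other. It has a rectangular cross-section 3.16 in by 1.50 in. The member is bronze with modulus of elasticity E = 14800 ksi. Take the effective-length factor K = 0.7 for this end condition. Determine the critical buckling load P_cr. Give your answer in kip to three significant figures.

P_cr ≈ 83.6 kip

Buckling occurs about the weak axis: I_min = h·b³/12 with b = 1.50 in (the shorter side).
I_min = 3.16×1.50³/12 = 0.8888 in⁴
Effective length L_e = K·L = 0.7 × 56.3 = 39.41 in
P_cr = π²EI / L_e² = π² × 14800×10³ × 0.8888 / 39.41² = 8.358×10^4 lb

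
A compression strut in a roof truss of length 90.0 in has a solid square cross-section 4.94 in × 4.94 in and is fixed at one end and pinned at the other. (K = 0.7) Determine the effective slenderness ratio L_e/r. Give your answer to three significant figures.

For a square r = a/√12 = 4.94/√12 = 1.426 in
L_e = K·L = 0.7 × 90.0 = 63.00 in
λ = L_e / r_min = 63.000 / 1.426 = 44.2

λ ≈ 44.2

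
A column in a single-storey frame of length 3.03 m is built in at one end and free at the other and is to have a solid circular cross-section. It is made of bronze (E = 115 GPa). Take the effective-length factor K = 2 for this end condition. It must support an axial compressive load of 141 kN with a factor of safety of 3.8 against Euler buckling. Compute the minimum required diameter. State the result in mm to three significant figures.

Required P_cr = n·P = 3.8 × 141 = 535.8 kN
L_e = K·L = 2 × 3.03 = 6.060 m
Required I = P_cr·L_e²/(π²E) = 5.358×10^5 × 6.060² / (π² × 1.15×10^11) = 1.734×10^-5 m⁴
I_req = 1.734×10^7 mm⁴
Solid circle: I = πd⁴/64  ⇒  d = (64I/π)^(1/4) = (64×1.734×10^7/π)^(1/4) = 137 mm

d ≈ 137 mm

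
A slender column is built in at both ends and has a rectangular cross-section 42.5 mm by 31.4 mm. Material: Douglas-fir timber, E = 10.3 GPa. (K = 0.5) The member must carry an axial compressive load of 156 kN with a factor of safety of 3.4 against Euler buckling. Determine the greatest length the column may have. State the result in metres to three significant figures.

L_max ≈ 0.290 m

Buckling occurs about the weak axis: I_min = h·b³/12 with b = 31.4 mm (the shorter side).
I_min = 42.5×31.4³/12 = 1.096×10^5 mm⁴
I = 1.096×10^-7 m⁴
Required critical load P_cr = n·P = 3.4 × 156 = 530.4 kN = 5.304×10^5 N
From P_cr = π²EI/(K·L)²:  L = (1/K)·√(π²EI/P_cr) = (1/0.5)·√(π²×1.03×10^10×1.096×10^-7/5.304×10^5)
L = 0.290 m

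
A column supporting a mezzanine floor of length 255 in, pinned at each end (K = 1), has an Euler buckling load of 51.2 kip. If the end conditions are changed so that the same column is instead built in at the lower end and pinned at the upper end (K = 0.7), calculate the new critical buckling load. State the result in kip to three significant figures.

P_cr ≈ 104 kip

P_cr ∝ 1/K², so P_cr,new = P_cr,old × (K_old/K_new)² = 51.2 × (1/0.7)²
= 51.2 × 2.041 = 104 kip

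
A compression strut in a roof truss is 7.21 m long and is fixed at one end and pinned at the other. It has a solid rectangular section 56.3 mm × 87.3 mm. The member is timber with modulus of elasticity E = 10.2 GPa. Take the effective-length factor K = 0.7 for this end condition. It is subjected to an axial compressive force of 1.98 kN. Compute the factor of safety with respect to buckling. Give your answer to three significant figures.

Buckling occurs about the weak axis: I_min = h·b³/12 with b = 56.3 mm (the shorter side).
I_min = 87.3×56.3³/12 = 1.298×10^6 mm⁴
I = 1.298×10^6 mm⁴ = 1.298×10^-6 m⁴
Effective length L_e = K·L = 0.7 × 7.21 = 5.047 m
P_cr = π²EI / L_e² = π² × 10.2×10⁹ × 1.298×10^-6 / 5.047² = 5.131×10^3 N
Factor of safety n = P_cr / P = 5.1309 / 1.98 = 2.59

n ≈ 2.59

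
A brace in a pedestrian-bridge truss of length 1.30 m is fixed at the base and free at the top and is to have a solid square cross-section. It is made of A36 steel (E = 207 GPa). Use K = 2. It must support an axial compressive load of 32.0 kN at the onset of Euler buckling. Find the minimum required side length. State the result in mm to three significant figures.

L_e = K·L = 2 × 1.30 = 2.600 m
Required I = P_cr·L_e²/(π²E) = 3.200×10^4 × 2.600² / (π² × 2.07×10^11) = 1.059×10^-7 m⁴
I_req = 1.059×10^5 mm⁴
Solid square: I = a⁴/12  ⇒  a = (12I)^(1/4) = (12×1.059×10^5)^(1/4) = 33.6 mm

a ≈ 33.6 mm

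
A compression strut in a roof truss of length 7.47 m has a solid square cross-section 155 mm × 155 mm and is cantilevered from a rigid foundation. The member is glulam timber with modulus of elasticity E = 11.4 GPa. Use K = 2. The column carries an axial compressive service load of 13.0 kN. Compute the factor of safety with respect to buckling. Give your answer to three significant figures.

n ≈ 1.87

I = a⁴/12 = 155⁴/12 = 4.810×10^7 mm⁴
I = 4.810×10^7 mm⁴ = 4.810×10^-5 m⁴
Effective length L_e = K·L = 2 × 7.47 = 14.94 m
P_cr = π²EI / L_e² = π² × 11.4×10⁹ × 4.810×10^-5 / 14.94² = 2.425×10^4 N
Factor of safety n = P_cr / P = 24.246 / 13.0 = 1.87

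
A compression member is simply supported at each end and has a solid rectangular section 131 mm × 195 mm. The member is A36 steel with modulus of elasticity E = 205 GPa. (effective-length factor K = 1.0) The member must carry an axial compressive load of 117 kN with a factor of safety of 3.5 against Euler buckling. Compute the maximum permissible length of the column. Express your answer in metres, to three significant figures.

Buckling occurs about the weak axis: I_min = h·b³/12 with b = 131 mm (the shorter side).
I_min = 195×131³/12 = 3.653×10^7 mm⁴
I = 3.653×10^-5 m⁴
Required critical load P_cr = n·P = 3.5 × 117 = 409.5 kN = 4.095×10^5 N
From P_cr = π²EI/(K·L)²:  L = (1/K)·√(π²EI/P_cr) = (1/1)·√(π²×2.05×10^11×3.653×10^-5/4.095×10^5)
L = 13.4 m

L_max ≈ 13.4 m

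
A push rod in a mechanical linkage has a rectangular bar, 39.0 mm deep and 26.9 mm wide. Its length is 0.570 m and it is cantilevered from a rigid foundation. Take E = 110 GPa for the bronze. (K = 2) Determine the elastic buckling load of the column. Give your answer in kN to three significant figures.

Buckling occurs about the weak axis: I_min = h·b³/12 with b = 26.9 mm (the shorter side).
I_min = 39.0×26.9³/12 = 6.326×10^4 mm⁴
I = 6.326×10^4 mm⁴ = 6.326×10^-8 m⁴
Effective length L_e = K·L = 2 × 0.570 = 1.140 m
P_cr = π²EI / L_e² = π² × 110×10⁹ × 6.326×10^-8 / 1.140² = 5.285×10^4 N

P_cr ≈ 52.8 kN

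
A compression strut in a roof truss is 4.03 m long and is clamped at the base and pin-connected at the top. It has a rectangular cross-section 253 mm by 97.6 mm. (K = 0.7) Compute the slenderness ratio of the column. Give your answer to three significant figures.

For a rectangle r_min = b/√12 = 97.6/√12 = 28.17 mm
L_e = K·L = 0.7 × 4.03 m = 2.821 m = 2821.0 mm
λ = L_e / r_min = 2821.0 / 28.17 = 100

λ ≈ 100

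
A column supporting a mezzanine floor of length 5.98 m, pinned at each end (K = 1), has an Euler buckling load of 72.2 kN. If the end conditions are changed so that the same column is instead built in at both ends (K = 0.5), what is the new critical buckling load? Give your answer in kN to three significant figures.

P_cr ≈ 289 kN

P_cr ∝ 1/K², so P_cr,new = P_cr,old × (K_old/K_new)² = 72.2 × (1/0.5)²
= 72.2 × 4.000 = 289 kN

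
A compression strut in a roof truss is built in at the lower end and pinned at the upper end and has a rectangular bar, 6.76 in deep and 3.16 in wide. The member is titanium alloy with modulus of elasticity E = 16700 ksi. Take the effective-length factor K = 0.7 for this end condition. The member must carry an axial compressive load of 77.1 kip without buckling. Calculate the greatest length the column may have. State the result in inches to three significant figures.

Buckling occurs about the weak axis: I_min = h·b³/12 with b = 3.16 in (the shorter side).
I_min = 6.76×3.16³/12 = 17.78 in⁴
At the buckling limit P_cr = P = 7.710×10^4 lb
From P_cr = π²EI/(K·L)²:  L = (1/K)·√(π²EI/P_cr) = (1/0.7)·√(π²×1.67×10^7×17.78/7.710×10^4)
L = 278 in

L_max ≈ 278 in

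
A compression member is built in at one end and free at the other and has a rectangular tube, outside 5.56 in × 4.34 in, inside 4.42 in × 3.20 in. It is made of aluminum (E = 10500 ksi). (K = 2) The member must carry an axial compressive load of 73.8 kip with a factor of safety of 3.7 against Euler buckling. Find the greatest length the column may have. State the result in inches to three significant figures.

L_max ≈ 49.5 in

Weak-axis I_min = (h_o·b_o³ − h_i·b_i³)/12 with b_o = 4.34, b_i = 3.200 in (shorter outer/inner sides).
I_min = (5.56×4.34³ − 4.420×3.200³)/12 = 25.81 in⁴
Required critical load P_cr = n·P = 3.7 × 73.8 = 273.1 kip = 2.731×10^5 lb
From P_cr = π²EI/(K·L)²:  L = (1/K)·√(π²EI/P_cr) = (1/2)·√(π²×1.05×10^7×25.81/2.731×10^5)
L = 49.5 in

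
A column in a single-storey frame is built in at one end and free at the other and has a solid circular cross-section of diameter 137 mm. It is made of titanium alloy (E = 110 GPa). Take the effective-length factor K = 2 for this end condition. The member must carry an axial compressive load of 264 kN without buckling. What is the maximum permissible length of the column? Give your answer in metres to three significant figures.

I = πd⁴/64 = π×137⁴/64 = 1.729×10^7 mm⁴
I = 1.729×10^-5 m⁴
At the buckling limit P_cr = P = 2.640×10^5 N
From P_cr = π²EI/(K·L)²:  L = (1/K)·√(π²EI/P_cr) = (1/2)·√(π²×1.10×10^11×1.729×10^-5/2.640×10^5)
L = 4.22 m

L_max ≈ 4.22 m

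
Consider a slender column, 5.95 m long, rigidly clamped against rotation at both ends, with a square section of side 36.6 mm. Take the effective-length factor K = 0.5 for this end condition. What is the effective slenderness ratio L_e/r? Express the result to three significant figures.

For a square r = a/√12 = 36.6/√12 = 10.57 mm
L_e = K·L = 0.5 × 5.95 m = 2.975 m = 2975.0 mm
λ = L_e / r_min = 2975.0 / 10.57 = 282

λ ≈ 282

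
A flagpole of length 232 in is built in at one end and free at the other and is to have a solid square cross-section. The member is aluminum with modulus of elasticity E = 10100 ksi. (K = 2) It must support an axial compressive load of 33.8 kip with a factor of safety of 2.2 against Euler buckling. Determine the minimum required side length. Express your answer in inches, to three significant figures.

a ≈ 6.63 in

Required P_cr = n·P = 2.2 × 33.8 = 74.36 kip
L_e = K·L = 2 × 232 = 464.0 in
Required I = P_cr·L_e²/(π²E) = 7.436×10^4 × 464.0² / (π² × 1.01×10^7) = 160.6 in⁴
Solid square: I = a⁴/12  ⇒  a = (12I)^(1/4) = (12×160.6)^(1/4) = 6.63 in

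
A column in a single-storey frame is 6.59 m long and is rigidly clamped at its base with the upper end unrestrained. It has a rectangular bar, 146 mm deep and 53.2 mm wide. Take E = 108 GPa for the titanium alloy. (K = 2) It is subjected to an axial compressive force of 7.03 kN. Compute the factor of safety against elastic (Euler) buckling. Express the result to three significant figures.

n ≈ 1.60

Buckling occurs about the weak axis: I_min = h·b³/12 with b = 53.2 mm (the shorter side).
I_min = 146×53.2³/12 = 1.832×10^6 mm⁴
I = 1.832×10^6 mm⁴ = 1.832×10^-6 m⁴
Effective length L_e = K·L = 2 × 6.59 = 13.18 m
P_cr = π²EI / L_e² = π² × 108×10⁹ × 1.832×10^-6 / 13.18² = 1.124×10^4 N
Factor of safety n = P_cr / P = 11.241 / 7.03 = 1.60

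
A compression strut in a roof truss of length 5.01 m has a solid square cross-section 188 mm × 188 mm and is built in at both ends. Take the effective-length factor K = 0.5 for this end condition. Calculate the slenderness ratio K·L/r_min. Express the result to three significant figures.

I = a⁴/12 = 188⁴/12 = 1.041×10^8 mm⁴
A = 3.534×10^4 mm²;  r_min = √(I/A) = √(1.041×10^8/3.534×10^4) = 54.27 mm
L_e = K·L = 0.5 × 5.01 m = 2.505 m = 2505.0 mm
λ = L_e / r_min = 2505.0 / 54.27 = 46.2

λ ≈ 46.2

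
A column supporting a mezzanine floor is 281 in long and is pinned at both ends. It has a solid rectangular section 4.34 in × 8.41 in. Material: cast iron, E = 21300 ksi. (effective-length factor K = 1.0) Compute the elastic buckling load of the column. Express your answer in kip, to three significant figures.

P_cr ≈ 153 kip

Buckling occurs about the weak axis: I_min = h·b³/12 with b = 4.34 in (the shorter side).
I_min = 8.41×4.34³/12 = 57.29 in⁴
Effective length L_e = K·L = 1 × 281 = 281.0 in
P_cr = π²EI / L_e² = π² × 21300×10³ × 57.29 / 281.0² = 1.525×10^5 lb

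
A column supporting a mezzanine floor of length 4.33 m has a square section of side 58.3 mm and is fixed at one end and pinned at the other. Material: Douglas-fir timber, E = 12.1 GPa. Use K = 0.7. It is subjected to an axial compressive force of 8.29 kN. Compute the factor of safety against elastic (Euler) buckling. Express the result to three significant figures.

I = a⁴/12 = 58.3⁴/12 = 9.627×10^5 mm⁴
I = 9.627×10^5 mm⁴ = 9.627×10^-7 m⁴
Effective length L_e = K·L = 0.7 × 4.33 = 3.031 m
P_cr = π²EI / L_e² = π² × 12.1×10⁹ × 9.627×10^-7 / 3.031² = 1.251×10^4 N
Factor of safety n = P_cr / P = 12.514 / 8.29 = 1.51

n ≈ 1.51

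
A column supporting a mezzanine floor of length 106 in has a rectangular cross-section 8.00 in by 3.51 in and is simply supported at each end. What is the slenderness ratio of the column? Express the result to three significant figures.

Buckling occurs about the weak axis: I_min = h·b³/12 with b = 3.51 in (the shorter side).
I_min = 8.00×3.51³/12 = 28.83 in⁴
A = 28.08 in²;  r_min = √(I/A) = √(28.83/28.08) = 1.013 in
L_e = K·L = 1 × 106 = 106.0 in
λ = L_e / r_min = 106.00 / 1.013 = 105

λ ≈ 105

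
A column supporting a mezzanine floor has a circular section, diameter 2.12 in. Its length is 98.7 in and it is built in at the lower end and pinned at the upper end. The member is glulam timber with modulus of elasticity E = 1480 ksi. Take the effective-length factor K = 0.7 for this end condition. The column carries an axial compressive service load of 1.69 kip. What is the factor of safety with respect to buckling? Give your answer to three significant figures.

n ≈ 1.80

I = πd⁴/64 = π×2.12⁴/64 = 0.9915 in⁴
Effective length L_e = K·L = 0.7 × 98.7 = 69.09 in
P_cr = π²EI / L_e² = π² × 1480×10³ × 0.9915 / 69.09² = 3.034×10^3 lb
Factor of safety n = P_cr / P = 3.0342 / 1.69 = 1.80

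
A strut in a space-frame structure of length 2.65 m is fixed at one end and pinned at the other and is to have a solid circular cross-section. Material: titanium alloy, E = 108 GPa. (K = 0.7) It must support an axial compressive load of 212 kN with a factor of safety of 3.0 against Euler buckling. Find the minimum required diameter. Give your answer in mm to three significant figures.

d ≈ 80.4 mm

Required P_cr = n·P = 3.0 × 212 = 636.0 kN
L_e = K·L = 0.7 × 2.65 = 1.855 m
Required I = P_cr·L_e²/(π²E) = 6.360×10^5 × 1.855² / (π² × 1.08×10^11) = 2.053×10^-6 m⁴
I_req = 2.053×10^6 mm⁴
Solid circle: I = πd⁴/64  ⇒  d = (64I/π)^(1/4) = (64×2.053×10^6/π)^(1/4) = 80.4 mm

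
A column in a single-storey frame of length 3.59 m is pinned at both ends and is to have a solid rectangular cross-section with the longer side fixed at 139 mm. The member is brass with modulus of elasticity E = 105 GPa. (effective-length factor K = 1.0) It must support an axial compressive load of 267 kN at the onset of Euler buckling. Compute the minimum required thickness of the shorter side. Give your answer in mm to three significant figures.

b ≈ 65.9 mm

L_e = K·L = 1 × 3.59 = 3.590 m
Required I = P_cr·L_e²/(π²E) = 2.670×10^5 × 3.590² / (π² × 1.05×10^11) = 3.321×10^-6 m⁴
I_req = 3.321×10^6 mm⁴
Rectangle, weak axis: I_min = h·b³/12 with h = 139 mm fixed  ⇒  b = (12I/h)^(1/3) = 65.9 mm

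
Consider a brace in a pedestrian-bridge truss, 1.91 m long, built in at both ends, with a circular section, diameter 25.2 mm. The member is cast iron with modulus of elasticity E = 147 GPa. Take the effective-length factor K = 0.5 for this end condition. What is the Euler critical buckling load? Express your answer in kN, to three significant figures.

I = πd⁴/64 = π×25.2⁴/64 = 1.980×10^4 mm⁴
I = 1.980×10^4 mm⁴ = 1.980×10^-8 m⁴
Effective length L_e = K·L = 0.5 × 1.91 = 0.9550 m
P_cr = π²EI / L_e² = π² × 147×10⁹ × 1.980×10^-8 / 0.9550² = 3.149×10^4 N

P_cr ≈ 31.5 kN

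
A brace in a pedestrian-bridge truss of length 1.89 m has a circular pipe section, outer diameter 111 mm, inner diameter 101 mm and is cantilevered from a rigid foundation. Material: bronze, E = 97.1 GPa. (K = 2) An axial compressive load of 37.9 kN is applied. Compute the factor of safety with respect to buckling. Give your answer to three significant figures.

d_o = 111 mm, d_i = 101 mm
I = π(d_o⁴ − d_i⁴)/64 = π(111⁴ − 101.0⁴)/64 = 2.344×10^6 mm⁴
I = 2.344×10^6 mm⁴ = 2.344×10^-6 m⁴
Effective length L_e = K·L = 2 × 1.89 = 3.780 m
P_cr = π²EI / L_e² = π² × 97.1×10⁹ × 2.344×10^-6 / 3.780² = 1.572×10^5 N
Factor of safety n = P_cr / P = 157.20 / 37.9 = 4.15

n ≈ 4.15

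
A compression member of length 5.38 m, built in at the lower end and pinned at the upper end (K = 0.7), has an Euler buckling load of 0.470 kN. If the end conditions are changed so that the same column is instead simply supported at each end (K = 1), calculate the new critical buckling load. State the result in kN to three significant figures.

P_cr ∝ 1/K², so P_cr,new = P_cr,old × (K_old/K_new)² = 0.470 × (0.7/1)²
= 0.470 × 0.4900 = 0.230 kN

P_cr ≈ 0.230 kN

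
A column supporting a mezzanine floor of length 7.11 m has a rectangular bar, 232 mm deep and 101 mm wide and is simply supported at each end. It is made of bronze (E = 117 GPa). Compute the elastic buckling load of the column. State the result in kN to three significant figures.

Buckling occurs about the weak axis: I_min = h·b³/12 with b = 101 mm (the shorter side).
I_min = 232×101³/12 = 1.992×10^7 mm⁴
I = 1.992×10^7 mm⁴ = 1.992×10^-5 m⁴
Effective length L_e = K·L = 1 × 7.11 = 7.110 m
P_cr = π²EI / L_e² = π² × 117×10⁹ × 1.992×10^-5 / 7.110² = 4.550×10^5 N

P_cr ≈ 455 kN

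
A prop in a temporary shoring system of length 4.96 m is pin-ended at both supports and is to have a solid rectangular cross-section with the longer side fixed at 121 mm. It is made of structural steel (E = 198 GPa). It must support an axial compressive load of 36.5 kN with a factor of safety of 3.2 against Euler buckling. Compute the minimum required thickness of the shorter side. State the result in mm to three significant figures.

b ≈ 52.6 mm

Required P_cr = n·P = 3.2 × 36.5 = 116.8 kN
L_e = K·L = 1 × 4.96 = 4.960 m
Required I = P_cr·L_e²/(π²E) = 1.168×10^5 × 4.960² / (π² × 1.98×10^11) = 1.470×10^-6 m⁴
I_req = 1.470×10^6 mm⁴
Rectangle, weak axis: I_min = h·b³/12 with h = 121 mm fixed  ⇒  b = (12I/h)^(1/3) = 52.6 mm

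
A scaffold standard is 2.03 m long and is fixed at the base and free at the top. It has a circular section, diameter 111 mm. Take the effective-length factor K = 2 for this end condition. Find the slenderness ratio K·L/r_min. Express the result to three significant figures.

λ ≈ 146

I = πd⁴/64 = π×111⁴/64 = 7.452×10^6 mm⁴
A = 9.677×10^3 mm²;  r_min = √(I/A) = √(7.452×10^6/9.677×10^3) = 27.75 mm
L_e = K·L = 2 × 2.03 m = 4.060 m = 4060.0 mm
λ = L_e / r_min = 4060.0 / 27.75 = 146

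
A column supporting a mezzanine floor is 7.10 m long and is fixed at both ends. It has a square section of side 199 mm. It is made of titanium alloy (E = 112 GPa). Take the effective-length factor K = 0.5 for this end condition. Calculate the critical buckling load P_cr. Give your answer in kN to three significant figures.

P_cr ≈ 11500 kN

I = a⁴/12 = 199⁴/12 = 1.307×10^8 mm⁴
I = 1.307×10^8 mm⁴ = 1.307×10^-4 m⁴
Effective length L_e = K·L = 0.5 × 7.10 = 3.550 m
P_cr = π²EI / L_e² = π² × 112×10⁹ × 1.307×10^-4 / 3.550² = 1.146×10^7 N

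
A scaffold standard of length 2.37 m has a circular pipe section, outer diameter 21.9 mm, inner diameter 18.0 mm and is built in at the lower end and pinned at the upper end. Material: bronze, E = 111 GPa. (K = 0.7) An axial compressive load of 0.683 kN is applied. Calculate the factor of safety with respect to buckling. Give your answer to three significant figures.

d_o = 21.9 mm, d_i = 18.0 mm
I = π(d_o⁴ − d_i⁴)/64 = π(21.9⁴ − 18.00⁴)/64 = 6.138×10^3 mm⁴
I = 6.138×10^3 mm⁴ = 6.138×10^-9 m⁴
Effective length L_e = K·L = 0.7 × 2.37 = 1.659 m
P_cr = π²EI / L_e² = π² × 111×10⁹ × 6.138×10^-9 / 1.659² = 2.443×10^3 N
Factor of safety n = P_cr / P = 2.4433 / 0.683 = 3.58

n ≈ 3.58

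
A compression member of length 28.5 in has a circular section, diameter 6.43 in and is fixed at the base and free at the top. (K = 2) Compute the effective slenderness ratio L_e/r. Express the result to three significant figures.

λ ≈ 35.5

For a solid circle r = d/4 = 6.43/4 = 1.608 in
L_e = K·L = 2 × 28.5 = 57.00 in
λ = L_e / r_min = 57.000 / 1.607 = 35.5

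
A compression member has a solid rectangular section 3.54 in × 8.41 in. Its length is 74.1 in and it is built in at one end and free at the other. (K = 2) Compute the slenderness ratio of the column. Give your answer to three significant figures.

λ ≈ 145

Buckling occurs about the weak axis: I_min = h·b³/12 with b = 3.54 in (the shorter side).
I_min = 8.41×3.54³/12 = 31.09 in⁴
A = 29.77 in²;  r_min = √(I/A) = √(31.09/29.77) = 1.022 in
L_e = K·L = 2 × 74.1 = 148.2 in
λ = L_e / r_min = 148.20 / 1.022 = 145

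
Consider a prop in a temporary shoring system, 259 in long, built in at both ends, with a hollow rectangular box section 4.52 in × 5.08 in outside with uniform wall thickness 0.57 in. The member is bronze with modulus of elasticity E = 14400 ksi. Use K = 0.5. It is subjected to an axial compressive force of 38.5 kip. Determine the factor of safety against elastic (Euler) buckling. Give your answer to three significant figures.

n ≈ 5.81

Inner dimensions: h_i = 5.08 − 2×0.57 = 3.940 in, b_i = 4.52 − 2×0.57 = 3.380 in
Weak-axis I_min = (h_o·b_o³ − h_i·b_i³)/12 with b_o = 4.52, b_i = 3.380 in (shorter outer/inner sides).
I_min = (5.08×4.52³ − 3.940×3.380³)/12 = 26.41 in⁴
Effective length L_e = K·L = 0.5 × 259 = 129.5 in
P_cr = π²EI / L_e² = π² × 14400×10³ × 26.41 / 129.5² = 2.239×10^5 lb
Factor of safety n = P_cr / P = 223.85 / 38.5 = 5.81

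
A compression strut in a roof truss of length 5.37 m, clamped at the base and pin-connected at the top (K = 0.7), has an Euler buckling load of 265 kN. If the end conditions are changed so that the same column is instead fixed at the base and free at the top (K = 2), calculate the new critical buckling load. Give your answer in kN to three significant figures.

P_cr ≈ 32.5 kN

P_cr ∝ 1/K², so P_cr,new = P_cr,old × (K_old/K_new)² = 265 × (0.7/2)²
= 265 × 0.1225 = 32.5 kN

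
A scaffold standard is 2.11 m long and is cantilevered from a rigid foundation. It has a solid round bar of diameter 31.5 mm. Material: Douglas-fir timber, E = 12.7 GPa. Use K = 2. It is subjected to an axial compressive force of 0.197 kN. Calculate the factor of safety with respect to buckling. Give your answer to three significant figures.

n ≈ 1.73

I = πd⁴/64 = π×31.5⁴/64 = 4.833×10^4 mm⁴
I = 4.833×10^4 mm⁴ = 4.833×10^-8 m⁴
Effective length L_e = K·L = 2 × 2.11 = 4.220 m
P_cr = π²EI / L_e² = π² × 12.7×10⁹ × 4.833×10^-8 / 4.220² = 340.2 N
Factor of safety n = P_cr / P = 0.34017 / 0.197 = 1.73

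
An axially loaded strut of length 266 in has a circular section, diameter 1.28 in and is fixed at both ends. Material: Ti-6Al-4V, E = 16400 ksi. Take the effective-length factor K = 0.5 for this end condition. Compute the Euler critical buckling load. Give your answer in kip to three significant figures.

P_cr ≈ 1.21 kip

I = πd⁴/64 = π×1.28⁴/64 = 0.1318 in⁴
Effective length L_e = K·L = 0.5 × 266 = 133.0 in
P_cr = π²EI / L_e² = π² × 16400×10³ × 0.1318 / 133.0² = 1.206×10^3 lb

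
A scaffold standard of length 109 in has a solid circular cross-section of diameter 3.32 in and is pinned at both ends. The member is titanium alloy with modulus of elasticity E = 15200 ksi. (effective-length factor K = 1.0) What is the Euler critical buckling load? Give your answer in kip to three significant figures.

I = πd⁴/64 = π×3.32⁴/64 = 5.964 in⁴
Effective length L_e = K·L = 1 × 109 = 109.0 in
P_cr = π²EI / L_e² = π² × 15200×10³ × 5.964 / 109.0² = 7.530×10^4 lb

P_cr ≈ 75.3 kip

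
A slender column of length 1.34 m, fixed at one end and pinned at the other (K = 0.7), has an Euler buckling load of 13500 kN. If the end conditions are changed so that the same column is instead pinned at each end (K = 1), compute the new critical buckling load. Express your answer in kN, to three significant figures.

P_cr ∝ 1/K², so P_cr,new = P_cr,old × (K_old/K_new)² = 13500 × (0.7/1)²
= 13500 × 0.4900 = 6620 kN

P_cr ≈ 6620 kN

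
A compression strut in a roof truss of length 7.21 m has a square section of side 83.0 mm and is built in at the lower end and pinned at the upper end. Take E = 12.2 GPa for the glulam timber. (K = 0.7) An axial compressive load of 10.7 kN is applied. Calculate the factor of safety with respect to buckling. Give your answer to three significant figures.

I = a⁴/12 = 83.0⁴/12 = 3.955×10^6 mm⁴
I = 3.955×10^6 mm⁴ = 3.955×10^-6 m⁴
Effective length L_e = K·L = 0.7 × 7.21 = 5.047 m
P_cr = π²EI / L_e² = π² × 12.2×10⁹ × 3.955×10^-6 / 5.047² = 1.869×10^4 N
Factor of safety n = P_cr / P = 18.695 / 10.7 = 1.75

n ≈ 1.75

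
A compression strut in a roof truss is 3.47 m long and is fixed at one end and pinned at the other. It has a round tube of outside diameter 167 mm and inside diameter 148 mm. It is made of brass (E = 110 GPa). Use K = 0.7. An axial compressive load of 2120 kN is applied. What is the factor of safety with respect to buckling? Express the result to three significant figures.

d_o = 167 mm, d_i = 148 mm
I = π(d_o⁴ − d_i⁴)/64 = π(167⁴ − 148.0⁴)/64 = 1.463×10^7 mm⁴
I = 1.463×10^7 mm⁴ = 1.463×10^-5 m⁴
Effective length L_e = K·L = 0.7 × 3.47 = 2.429 m
P_cr = π²EI / L_e² = π² × 110×10⁹ × 1.463×10^-5 / 2.429² = 2.692×10^6 N
Factor of safety n = P_cr / P = 2691.8 / 2120 = 1.27

n ≈ 1.27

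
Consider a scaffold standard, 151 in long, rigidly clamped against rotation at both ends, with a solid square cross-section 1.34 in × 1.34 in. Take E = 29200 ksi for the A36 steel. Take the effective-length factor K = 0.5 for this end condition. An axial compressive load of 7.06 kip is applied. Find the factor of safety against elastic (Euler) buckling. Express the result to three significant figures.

I = a⁴/12 = 1.34⁴/12 = 0.2687 in⁴
Effective length L_e = K·L = 0.5 × 151 = 75.50 in
P_cr = π²EI / L_e² = π² × 29200×10³ × 0.2687 / 75.50² = 1.358×10^4 lb
Factor of safety n = P_cr / P = 13.584 / 7.06 = 1.92

n ≈ 1.92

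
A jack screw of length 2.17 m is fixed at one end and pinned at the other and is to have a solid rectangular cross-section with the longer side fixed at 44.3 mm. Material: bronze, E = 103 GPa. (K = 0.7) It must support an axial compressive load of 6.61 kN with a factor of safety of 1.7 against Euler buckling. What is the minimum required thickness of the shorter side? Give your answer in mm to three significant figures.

b ≈ 19.0 mm

Required P_cr = n·P = 1.7 × 6.61 = 11.24 kN
L_e = K·L = 0.7 × 2.17 = 1.519 m
Required I = P_cr·L_e²/(π²E) = 1.124×10^4 × 1.519² / (π² × 1.03×10^11) = 2.551×10^-8 m⁴
I_req = 2.551×10^4 mm⁴
Rectangle, weak axis: I_min = h·b³/12 with h = 44.3 mm fixed  ⇒  b = (12I/h)^(1/3) = 19.0 mm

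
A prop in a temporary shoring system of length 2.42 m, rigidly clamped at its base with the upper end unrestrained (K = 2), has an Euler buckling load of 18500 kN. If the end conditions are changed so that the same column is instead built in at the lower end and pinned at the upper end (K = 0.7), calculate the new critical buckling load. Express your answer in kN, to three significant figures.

P_cr ∝ 1/K², so P_cr,new = P_cr,old × (K_old/K_new)² = 18500 × (2/0.7)²
= 18500 × 8.163 = 151000 kN

P_cr ≈ 151000 kN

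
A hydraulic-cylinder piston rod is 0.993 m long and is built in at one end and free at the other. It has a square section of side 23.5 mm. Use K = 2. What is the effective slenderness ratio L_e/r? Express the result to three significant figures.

I = a⁴/12 = 23.5⁴/12 = 2.542×10^4 mm⁴
A = 552.2 mm²;  r_min = √(I/A) = √(2.542×10^4/552.2) = 6.784 mm
L_e = K·L = 2 × 0.993 m = 1.986 m = 1986.0 mm
λ = L_e / r_min = 1986.0 / 6.784 = 293

λ ≈ 293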